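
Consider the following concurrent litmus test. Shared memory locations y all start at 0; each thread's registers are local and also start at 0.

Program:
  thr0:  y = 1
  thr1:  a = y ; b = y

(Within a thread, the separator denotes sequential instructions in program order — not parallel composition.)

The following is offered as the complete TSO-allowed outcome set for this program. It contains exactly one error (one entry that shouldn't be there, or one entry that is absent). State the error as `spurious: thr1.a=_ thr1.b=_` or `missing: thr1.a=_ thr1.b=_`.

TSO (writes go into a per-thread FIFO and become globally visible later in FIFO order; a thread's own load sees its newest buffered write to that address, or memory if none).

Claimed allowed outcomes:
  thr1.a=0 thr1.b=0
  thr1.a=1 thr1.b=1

outcome vector order: (thr1.a,thr1.b)
TSO: 3 outcomes — {(0,0), (0,1), (1,1)}
TSO∖claimed = {(0,1)}

missing: thr1.a=0 thr1.b=1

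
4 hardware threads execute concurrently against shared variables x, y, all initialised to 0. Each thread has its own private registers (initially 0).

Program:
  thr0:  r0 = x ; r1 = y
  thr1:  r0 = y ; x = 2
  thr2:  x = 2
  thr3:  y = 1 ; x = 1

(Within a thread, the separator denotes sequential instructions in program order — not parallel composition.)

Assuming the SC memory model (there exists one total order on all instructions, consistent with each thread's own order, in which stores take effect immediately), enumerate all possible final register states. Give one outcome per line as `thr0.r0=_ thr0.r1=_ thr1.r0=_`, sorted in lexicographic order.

outcome vector order: (thr0.r0,thr0.r1,thr1.r0)
|SC outcomes| = 10

thr0.r0=0 thr0.r1=0 thr1.r0=0
thr0.r0=0 thr0.r1=0 thr1.r0=1
thr0.r0=0 thr0.r1=1 thr1.r0=0
thr0.r0=0 thr0.r1=1 thr1.r0=1
thr0.r0=1 thr0.r1=1 thr1.r0=0
thr0.r0=1 thr0.r1=1 thr1.r0=1
thr0.r0=2 thr0.r1=0 thr1.r0=0
thr0.r0=2 thr0.r1=0 thr1.r0=1
thr0.r0=2 thr0.r1=1 thr1.r0=0
thr0.r0=2 thr0.r1=1 thr1.r0=1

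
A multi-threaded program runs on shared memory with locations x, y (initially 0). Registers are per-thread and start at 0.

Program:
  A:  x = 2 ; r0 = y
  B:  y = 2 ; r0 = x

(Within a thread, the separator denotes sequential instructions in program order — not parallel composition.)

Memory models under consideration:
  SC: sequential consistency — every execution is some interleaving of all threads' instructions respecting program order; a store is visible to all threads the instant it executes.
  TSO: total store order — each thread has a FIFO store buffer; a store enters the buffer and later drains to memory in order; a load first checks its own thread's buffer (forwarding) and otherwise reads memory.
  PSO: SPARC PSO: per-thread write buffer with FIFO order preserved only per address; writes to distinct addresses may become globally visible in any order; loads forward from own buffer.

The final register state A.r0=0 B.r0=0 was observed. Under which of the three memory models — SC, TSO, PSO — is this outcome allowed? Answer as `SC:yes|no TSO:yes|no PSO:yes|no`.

SC:no TSO:yes PSO:yes

outcome vector order: (A.r0,B.r0)
under SC → (0,2) (2,0) (2,2)
under TSO → (0,0) (0,2) (2,0) (2,2)
under PSO → (0,0) (0,2) (2,0) (2,2)
target (0,0) ∈ {TSO,PSO}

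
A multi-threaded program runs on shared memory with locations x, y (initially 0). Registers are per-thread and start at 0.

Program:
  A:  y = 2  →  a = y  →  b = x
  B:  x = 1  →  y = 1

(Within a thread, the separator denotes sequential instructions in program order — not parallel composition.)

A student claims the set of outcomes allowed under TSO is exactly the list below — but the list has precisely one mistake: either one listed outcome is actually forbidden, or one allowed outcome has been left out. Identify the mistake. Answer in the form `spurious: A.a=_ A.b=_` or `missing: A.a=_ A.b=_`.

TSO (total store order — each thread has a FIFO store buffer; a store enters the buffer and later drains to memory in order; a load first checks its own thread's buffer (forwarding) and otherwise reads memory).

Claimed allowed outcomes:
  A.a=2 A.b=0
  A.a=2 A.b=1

missing: A.a=1 A.b=1

outcome vector order: (A.a,A.b)
TSO: 3 outcomes — {11; 20; 21}
TSO∖claimed = {11}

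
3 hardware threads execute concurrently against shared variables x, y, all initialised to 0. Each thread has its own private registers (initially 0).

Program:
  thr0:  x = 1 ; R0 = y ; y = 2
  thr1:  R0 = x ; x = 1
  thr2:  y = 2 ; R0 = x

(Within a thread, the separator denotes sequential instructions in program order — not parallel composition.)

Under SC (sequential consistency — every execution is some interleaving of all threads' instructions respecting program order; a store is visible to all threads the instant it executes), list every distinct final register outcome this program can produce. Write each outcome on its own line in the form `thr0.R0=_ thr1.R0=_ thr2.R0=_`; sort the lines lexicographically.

outcome vector order: (thr0.R0,thr1.R0,thr2.R0)
|SC outcomes| = 6

thr0.R0=0 thr1.R0=0 thr2.R0=1
thr0.R0=0 thr1.R0=1 thr2.R0=1
thr0.R0=2 thr1.R0=0 thr2.R0=0
thr0.R0=2 thr1.R0=0 thr2.R0=1
thr0.R0=2 thr1.R0=1 thr2.R0=0
thr0.R0=2 thr1.R0=1 thr2.R0=1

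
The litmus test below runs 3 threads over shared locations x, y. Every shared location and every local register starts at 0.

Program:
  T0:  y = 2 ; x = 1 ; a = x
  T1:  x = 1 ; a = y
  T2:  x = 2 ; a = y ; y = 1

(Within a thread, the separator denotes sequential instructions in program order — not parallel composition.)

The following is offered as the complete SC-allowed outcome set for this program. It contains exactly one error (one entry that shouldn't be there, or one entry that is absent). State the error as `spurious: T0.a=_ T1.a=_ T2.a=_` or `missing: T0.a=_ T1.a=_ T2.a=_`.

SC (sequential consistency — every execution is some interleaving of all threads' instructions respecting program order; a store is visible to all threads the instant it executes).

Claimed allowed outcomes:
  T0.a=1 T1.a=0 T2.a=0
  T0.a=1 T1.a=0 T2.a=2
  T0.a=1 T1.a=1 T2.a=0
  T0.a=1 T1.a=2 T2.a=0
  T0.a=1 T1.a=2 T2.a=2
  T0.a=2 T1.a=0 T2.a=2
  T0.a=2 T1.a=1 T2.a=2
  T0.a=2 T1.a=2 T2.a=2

outcome vector order: (T0.a,T1.a,T2.a)
SC (9): 1/0/0; 1/0/2; 1/1/0; 1/1/2; 1/2/0; 1/2/2; 2/0/2; 2/1/2; 2/2/2
SC∖claimed = {1/1/2}

missing: T0.a=1 T1.a=1 T2.a=2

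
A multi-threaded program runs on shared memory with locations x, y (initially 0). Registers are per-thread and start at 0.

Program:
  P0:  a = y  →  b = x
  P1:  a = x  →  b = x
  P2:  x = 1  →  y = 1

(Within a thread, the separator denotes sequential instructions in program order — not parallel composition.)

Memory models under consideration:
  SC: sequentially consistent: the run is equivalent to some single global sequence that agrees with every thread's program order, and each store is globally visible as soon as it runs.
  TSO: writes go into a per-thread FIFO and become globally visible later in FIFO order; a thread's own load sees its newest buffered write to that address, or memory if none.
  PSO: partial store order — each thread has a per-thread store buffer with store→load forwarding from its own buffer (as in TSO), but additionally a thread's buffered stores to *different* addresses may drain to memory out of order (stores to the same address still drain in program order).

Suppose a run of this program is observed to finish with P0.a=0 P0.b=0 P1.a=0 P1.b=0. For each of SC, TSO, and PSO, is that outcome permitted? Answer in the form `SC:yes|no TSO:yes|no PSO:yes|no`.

outcome vector order: (P0.a,P0.b,P1.a,P1.b)
[SC] allowed = {0/0/0/0 0/0/0/1 0/0/1/1 0/1/0/0 0/1/0/1 0/1/1/1 1/1/0/0 1/1/0/1 1/1/1/1}
[TSO] allowed = {0/0/0/0 0/0/0/1 0/0/1/1 0/1/0/0 0/1/0/1 0/1/1/1 1/1/0/0 1/1/0/1 1/1/1/1}
[PSO] allowed = {0/0/0/0 0/0/0/1 0/0/1/1 0/1/0/0 0/1/0/1 0/1/1/1 1/0/0/0 1/0/0/1 1/0/1/1 1/1/0/0 1/1/0/1 1/1/1/1}
target 0/0/0/0 ∈ {SC,TSO,PSO}

SC:yes TSO:yes PSO:yes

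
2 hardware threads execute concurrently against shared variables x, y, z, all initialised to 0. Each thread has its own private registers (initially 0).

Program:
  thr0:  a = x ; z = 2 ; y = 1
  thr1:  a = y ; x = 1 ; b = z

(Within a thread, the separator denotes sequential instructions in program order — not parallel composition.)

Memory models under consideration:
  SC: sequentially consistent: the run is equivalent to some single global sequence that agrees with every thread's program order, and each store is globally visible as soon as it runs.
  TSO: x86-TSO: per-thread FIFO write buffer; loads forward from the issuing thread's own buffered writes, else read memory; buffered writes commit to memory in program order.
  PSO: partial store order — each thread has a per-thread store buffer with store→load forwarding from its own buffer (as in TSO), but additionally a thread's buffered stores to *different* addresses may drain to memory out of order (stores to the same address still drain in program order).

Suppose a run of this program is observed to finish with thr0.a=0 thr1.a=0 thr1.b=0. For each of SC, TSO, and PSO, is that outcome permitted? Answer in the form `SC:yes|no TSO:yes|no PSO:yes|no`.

SC:yes TSO:yes PSO:yes

outcome vector order: (thr0.a,thr1.a,thr1.b)
[SC] allowed = {<0 0 0>, <0 0 2>, <0 1 2>, <1 0 0>, <1 0 2>}
[TSO] allowed = {<0 0 0>, <0 0 2>, <0 1 2>, <1 0 0>, <1 0 2>}
[PSO] allowed = {<0 0 0>, <0 0 2>, <0 1 0>, <0 1 2>, <1 0 0>, <1 0 2>}
target <0 0 0> ∈ {SC,TSO,PSO}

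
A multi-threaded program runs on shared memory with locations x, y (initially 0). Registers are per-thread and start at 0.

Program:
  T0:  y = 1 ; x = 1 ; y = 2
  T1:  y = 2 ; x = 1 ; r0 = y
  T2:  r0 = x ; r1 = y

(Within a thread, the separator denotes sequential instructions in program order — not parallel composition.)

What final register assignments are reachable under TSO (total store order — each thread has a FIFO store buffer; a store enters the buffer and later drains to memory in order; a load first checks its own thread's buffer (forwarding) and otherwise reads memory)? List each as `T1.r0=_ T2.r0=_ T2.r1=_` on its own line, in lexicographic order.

outcome vector order: (T1.r0,T2.r0,T2.r1)
|TSO outcomes| = 10

T1.r0=1 T2.r0=0 T2.r1=0
T1.r0=1 T2.r0=0 T2.r1=1
T1.r0=1 T2.r0=0 T2.r1=2
T1.r0=1 T2.r0=1 T2.r1=1
T1.r0=1 T2.r0=1 T2.r1=2
T1.r0=2 T2.r0=0 T2.r1=0
T1.r0=2 T2.r0=0 T2.r1=1
T1.r0=2 T2.r0=0 T2.r1=2
T1.r0=2 T2.r0=1 T2.r1=1
T1.r0=2 T2.r0=1 T2.r1=2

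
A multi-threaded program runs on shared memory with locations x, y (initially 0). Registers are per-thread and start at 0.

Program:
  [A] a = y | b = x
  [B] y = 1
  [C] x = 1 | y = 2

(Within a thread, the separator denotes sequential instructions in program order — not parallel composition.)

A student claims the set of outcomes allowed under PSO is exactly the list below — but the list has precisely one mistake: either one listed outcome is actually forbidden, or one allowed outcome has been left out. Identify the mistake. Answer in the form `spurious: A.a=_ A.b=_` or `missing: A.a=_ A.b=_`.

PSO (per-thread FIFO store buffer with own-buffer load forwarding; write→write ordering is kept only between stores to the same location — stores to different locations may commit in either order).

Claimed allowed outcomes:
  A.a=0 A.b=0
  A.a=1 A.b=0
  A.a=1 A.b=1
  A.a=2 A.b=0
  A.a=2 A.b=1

outcome vector order: (A.a,A.b)
[PSO] allowed = {<0 0> <0 1> <1 0> <1 1> <2 0> <2 1>}
PSO∖claimed = {<0 1>}

missing: A.a=0 A.b=1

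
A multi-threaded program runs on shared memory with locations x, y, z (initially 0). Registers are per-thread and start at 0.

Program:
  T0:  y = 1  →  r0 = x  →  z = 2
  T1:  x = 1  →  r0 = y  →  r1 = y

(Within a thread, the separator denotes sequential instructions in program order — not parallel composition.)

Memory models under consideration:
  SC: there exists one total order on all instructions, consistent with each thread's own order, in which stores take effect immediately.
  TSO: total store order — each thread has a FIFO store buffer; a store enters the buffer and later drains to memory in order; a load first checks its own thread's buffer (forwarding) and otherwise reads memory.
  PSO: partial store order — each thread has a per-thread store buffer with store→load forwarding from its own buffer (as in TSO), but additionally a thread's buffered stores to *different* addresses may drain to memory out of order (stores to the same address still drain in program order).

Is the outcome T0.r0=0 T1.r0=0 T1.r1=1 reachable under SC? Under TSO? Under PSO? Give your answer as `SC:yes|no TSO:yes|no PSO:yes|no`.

outcome vector order: (T0.r0,T1.r0,T1.r1)
[SC] allowed = {<0 1 1> <1 0 0> <1 0 1> <1 1 1>}
[TSO] allowed = {<0 0 0> <0 0 1> <0 1 1> <1 0 0> <1 0 1> <1 1 1>}
[PSO] allowed = {<0 0 0> <0 0 1> <0 1 1> <1 0 0> <1 0 1> <1 1 1>}
target <0 0 1> ∈ {TSO,PSO}

SC:no TSO:yes PSO:yes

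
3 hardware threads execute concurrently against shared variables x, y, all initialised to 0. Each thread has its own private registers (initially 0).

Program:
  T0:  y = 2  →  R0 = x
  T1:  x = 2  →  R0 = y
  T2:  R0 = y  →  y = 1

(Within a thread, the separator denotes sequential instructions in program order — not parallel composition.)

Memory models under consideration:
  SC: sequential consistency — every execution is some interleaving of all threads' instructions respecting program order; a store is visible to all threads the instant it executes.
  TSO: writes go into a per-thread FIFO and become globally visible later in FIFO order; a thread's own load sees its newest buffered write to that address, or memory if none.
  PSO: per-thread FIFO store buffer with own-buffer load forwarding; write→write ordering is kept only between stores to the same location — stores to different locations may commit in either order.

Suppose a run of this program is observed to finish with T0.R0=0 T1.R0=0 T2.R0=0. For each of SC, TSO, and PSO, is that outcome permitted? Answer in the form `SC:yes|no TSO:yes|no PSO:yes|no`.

SC:no TSO:yes PSO:yes

outcome vector order: (T0.R0,T1.R0,T2.R0)
under SC → (0,1,0); (0,1,2); (0,2,0); (0,2,2); (2,0,0); (2,0,2); (2,1,0); (2,1,2); (2,2,0); (2,2,2)
under TSO → (0,0,0); (0,0,2); (0,1,0); (0,1,2); (0,2,0); (0,2,2); (2,0,0); (2,0,2); (2,1,0); (2,1,2); (2,2,0); (2,2,2)
under PSO → (0,0,0); (0,0,2); (0,1,0); (0,1,2); (0,2,0); (0,2,2); (2,0,0); (2,0,2); (2,1,0); (2,1,2); (2,2,0); (2,2,2)
target (0,0,0) ∈ {TSO,PSO}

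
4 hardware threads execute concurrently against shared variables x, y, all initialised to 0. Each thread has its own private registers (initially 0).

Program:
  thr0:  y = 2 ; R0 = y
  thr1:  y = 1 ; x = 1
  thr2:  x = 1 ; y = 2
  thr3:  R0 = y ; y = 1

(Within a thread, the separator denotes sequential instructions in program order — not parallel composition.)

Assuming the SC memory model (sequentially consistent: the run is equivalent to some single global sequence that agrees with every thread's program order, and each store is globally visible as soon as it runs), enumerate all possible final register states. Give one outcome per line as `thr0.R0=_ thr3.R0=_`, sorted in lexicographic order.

thr0.R0=1 thr3.R0=0
thr0.R0=1 thr3.R0=1
thr0.R0=1 thr3.R0=2
thr0.R0=2 thr3.R0=0
thr0.R0=2 thr3.R0=1
thr0.R0=2 thr3.R0=2

outcome vector order: (thr0.R0,thr3.R0)
|SC outcomes| = 6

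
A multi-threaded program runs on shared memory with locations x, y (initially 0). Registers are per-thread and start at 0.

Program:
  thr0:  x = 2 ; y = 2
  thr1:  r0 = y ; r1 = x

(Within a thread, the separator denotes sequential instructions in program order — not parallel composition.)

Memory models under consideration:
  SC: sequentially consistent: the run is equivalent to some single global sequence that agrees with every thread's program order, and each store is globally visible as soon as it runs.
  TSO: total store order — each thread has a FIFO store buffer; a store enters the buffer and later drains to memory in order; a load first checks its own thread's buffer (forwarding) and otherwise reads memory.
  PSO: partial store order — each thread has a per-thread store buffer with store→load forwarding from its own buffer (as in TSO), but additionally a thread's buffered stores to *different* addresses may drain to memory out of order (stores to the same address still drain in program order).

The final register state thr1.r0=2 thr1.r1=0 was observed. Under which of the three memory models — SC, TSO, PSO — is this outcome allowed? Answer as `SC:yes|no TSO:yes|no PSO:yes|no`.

outcome vector order: (thr1.r0,thr1.r1)
SC (3): <0 0>, <0 2>, <2 2>
TSO (3): <0 0>, <0 2>, <2 2>
PSO (4): <0 0>, <0 2>, <2 0>, <2 2>
target <2 0> ∈ {PSO}

SC:no TSO:no PSO:yes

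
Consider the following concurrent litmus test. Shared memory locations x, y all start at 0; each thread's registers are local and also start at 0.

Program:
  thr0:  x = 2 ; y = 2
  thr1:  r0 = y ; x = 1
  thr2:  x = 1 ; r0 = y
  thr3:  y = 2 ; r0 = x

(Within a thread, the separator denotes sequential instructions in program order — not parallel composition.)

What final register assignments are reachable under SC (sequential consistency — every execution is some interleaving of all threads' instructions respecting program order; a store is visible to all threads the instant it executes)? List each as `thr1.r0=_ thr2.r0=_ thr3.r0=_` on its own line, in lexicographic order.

thr1.r0=0 thr2.r0=0 thr3.r0=1
thr1.r0=0 thr2.r0=0 thr3.r0=2
thr1.r0=0 thr2.r0=2 thr3.r0=0
thr1.r0=0 thr2.r0=2 thr3.r0=1
thr1.r0=0 thr2.r0=2 thr3.r0=2
thr1.r0=2 thr2.r0=0 thr3.r0=1
thr1.r0=2 thr2.r0=0 thr3.r0=2
thr1.r0=2 thr2.r0=2 thr3.r0=0
thr1.r0=2 thr2.r0=2 thr3.r0=1
thr1.r0=2 thr2.r0=2 thr3.r0=2

outcome vector order: (thr1.r0,thr2.r0,thr3.r0)
|SC outcomes| = 10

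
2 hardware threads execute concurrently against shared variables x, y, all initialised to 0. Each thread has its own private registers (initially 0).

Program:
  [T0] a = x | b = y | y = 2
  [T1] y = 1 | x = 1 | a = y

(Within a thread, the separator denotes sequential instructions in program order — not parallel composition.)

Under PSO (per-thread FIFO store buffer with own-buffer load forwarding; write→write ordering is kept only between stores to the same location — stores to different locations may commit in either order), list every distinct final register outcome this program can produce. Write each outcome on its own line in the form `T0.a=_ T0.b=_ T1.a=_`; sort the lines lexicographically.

outcome vector order: (T0.a,T0.b,T1.a)
|PSO outcomes| = 8

T0.a=0 T0.b=0 T1.a=1
T0.a=0 T0.b=0 T1.a=2
T0.a=0 T0.b=1 T1.a=1
T0.a=0 T0.b=1 T1.a=2
T0.a=1 T0.b=0 T1.a=1
T0.a=1 T0.b=0 T1.a=2
T0.a=1 T0.b=1 T1.a=1
T0.a=1 T0.b=1 T1.a=2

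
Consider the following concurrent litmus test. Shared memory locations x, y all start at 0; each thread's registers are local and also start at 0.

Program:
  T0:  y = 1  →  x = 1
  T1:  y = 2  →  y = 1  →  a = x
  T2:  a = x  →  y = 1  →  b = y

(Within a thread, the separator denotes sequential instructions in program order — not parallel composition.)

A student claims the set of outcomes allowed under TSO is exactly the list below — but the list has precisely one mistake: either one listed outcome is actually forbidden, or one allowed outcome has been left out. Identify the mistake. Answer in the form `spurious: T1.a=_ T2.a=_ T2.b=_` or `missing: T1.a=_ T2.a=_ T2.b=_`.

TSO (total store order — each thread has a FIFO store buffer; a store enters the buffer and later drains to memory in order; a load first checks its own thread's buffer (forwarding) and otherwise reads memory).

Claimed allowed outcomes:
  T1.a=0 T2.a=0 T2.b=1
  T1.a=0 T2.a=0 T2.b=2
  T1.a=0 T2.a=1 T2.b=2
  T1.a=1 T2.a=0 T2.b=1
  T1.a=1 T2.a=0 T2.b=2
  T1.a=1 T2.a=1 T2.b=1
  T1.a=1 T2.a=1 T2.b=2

outcome vector order: (T1.a,T2.a,T2.b)
[TSO] allowed = {(0,0,1), (0,0,2), (0,1,1), (0,1,2), (1,0,1), (1,0,2), (1,1,1), (1,1,2)}
TSO∖claimed = {(0,1,1)}

missing: T1.a=0 T2.a=1 T2.b=1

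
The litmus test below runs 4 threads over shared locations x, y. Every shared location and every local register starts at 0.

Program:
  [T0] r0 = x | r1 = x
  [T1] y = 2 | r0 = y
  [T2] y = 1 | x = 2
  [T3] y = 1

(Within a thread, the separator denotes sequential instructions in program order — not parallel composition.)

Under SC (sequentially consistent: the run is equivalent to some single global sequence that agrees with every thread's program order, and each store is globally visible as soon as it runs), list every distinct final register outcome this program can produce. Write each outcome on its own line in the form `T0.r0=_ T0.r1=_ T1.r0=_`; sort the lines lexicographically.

outcome vector order: (T0.r0,T0.r1,T1.r0)
|SC outcomes| = 6

T0.r0=0 T0.r1=0 T1.r0=1
T0.r0=0 T0.r1=0 T1.r0=2
T0.r0=0 T0.r1=2 T1.r0=1
T0.r0=0 T0.r1=2 T1.r0=2
T0.r0=2 T0.r1=2 T1.r0=1
T0.r0=2 T0.r1=2 T1.r0=2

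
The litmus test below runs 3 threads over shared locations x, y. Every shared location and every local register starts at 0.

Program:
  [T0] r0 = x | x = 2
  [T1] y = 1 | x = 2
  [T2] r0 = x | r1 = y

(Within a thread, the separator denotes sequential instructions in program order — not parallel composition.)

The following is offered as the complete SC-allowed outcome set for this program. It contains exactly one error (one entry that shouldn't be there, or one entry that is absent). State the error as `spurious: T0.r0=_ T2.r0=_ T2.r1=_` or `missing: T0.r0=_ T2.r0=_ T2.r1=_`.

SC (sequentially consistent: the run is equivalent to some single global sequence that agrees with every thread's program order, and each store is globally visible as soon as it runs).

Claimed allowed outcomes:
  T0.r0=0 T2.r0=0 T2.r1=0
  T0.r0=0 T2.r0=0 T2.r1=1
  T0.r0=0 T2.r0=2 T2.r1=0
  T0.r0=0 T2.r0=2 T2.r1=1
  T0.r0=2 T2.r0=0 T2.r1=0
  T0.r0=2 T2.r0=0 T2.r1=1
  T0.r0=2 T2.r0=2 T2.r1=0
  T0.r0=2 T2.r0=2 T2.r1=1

spurious: T0.r0=2 T2.r0=2 T2.r1=0

outcome vector order: (T0.r0,T2.r0,T2.r1)
[SC] allowed = {(0,0,0); (0,0,1); (0,2,0); (0,2,1); (2,0,0); (2,0,1); (2,2,1)}
claimed∖SC = {(2,2,0)}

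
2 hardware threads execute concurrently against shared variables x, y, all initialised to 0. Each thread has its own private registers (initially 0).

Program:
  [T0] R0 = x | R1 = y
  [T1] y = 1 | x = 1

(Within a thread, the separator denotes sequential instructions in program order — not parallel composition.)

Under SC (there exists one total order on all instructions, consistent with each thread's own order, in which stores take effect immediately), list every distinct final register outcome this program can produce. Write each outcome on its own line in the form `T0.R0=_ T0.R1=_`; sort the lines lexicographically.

outcome vector order: (T0.R0,T0.R1)
|SC outcomes| = 3

T0.R0=0 T0.R1=0
T0.R0=0 T0.R1=1
T0.R0=1 T0.R1=1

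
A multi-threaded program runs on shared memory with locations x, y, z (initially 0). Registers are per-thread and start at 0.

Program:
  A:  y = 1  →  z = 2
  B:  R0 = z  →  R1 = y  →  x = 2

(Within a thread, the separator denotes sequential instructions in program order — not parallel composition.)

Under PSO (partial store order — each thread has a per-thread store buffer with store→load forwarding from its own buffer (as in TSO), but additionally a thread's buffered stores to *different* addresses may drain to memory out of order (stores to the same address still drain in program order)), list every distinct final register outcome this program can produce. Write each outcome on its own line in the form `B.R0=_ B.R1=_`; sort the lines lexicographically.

outcome vector order: (B.R0,B.R1)
|PSO outcomes| = 4

B.R0=0 B.R1=0
B.R0=0 B.R1=1
B.R0=2 B.R1=0
B.R0=2 B.R1=1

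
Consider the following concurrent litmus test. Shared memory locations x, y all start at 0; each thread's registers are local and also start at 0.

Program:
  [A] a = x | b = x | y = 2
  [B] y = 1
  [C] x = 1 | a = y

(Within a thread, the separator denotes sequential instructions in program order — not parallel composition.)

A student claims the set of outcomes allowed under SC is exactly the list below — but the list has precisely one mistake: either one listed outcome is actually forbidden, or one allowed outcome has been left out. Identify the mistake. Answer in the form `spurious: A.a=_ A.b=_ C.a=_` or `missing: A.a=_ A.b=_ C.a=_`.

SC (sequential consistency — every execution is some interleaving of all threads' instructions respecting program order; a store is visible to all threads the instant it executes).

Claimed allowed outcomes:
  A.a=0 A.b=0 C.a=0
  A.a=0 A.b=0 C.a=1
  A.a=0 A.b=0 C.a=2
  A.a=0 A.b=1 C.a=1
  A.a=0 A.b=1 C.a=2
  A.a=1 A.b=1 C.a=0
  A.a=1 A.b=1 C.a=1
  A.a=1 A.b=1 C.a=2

missing: A.a=0 A.b=1 C.a=0

outcome vector order: (A.a,A.b,C.a)
SC: 9 outcomes — {000, 001, 002, 010, 011, 012, 110, 111, 112}
SC∖claimed = {010}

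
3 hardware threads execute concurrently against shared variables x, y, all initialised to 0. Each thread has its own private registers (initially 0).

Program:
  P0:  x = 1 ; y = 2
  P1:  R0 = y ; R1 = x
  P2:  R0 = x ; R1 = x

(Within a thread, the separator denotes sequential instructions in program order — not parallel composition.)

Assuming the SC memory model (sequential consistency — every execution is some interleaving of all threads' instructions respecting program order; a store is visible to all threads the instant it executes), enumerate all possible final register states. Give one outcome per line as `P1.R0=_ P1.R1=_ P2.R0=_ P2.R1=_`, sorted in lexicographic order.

outcome vector order: (P1.R0,P1.R1,P2.R0,P2.R1)
|SC outcomes| = 9

P1.R0=0 P1.R1=0 P2.R0=0 P2.R1=0
P1.R0=0 P1.R1=0 P2.R0=0 P2.R1=1
P1.R0=0 P1.R1=0 P2.R0=1 P2.R1=1
P1.R0=0 P1.R1=1 P2.R0=0 P2.R1=0
P1.R0=0 P1.R1=1 P2.R0=0 P2.R1=1
P1.R0=0 P1.R1=1 P2.R0=1 P2.R1=1
P1.R0=2 P1.R1=1 P2.R0=0 P2.R1=0
P1.R0=2 P1.R1=1 P2.R0=0 P2.R1=1
P1.R0=2 P1.R1=1 P2.R0=1 P2.R1=1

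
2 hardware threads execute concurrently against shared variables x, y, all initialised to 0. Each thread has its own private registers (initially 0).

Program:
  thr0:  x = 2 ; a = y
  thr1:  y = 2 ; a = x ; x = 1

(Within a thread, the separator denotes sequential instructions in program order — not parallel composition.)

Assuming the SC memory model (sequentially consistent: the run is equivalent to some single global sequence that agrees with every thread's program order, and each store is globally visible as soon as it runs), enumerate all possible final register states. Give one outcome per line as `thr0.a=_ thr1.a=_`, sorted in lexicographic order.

thr0.a=0 thr1.a=2
thr0.a=2 thr1.a=0
thr0.a=2 thr1.a=2

outcome vector order: (thr0.a,thr1.a)
|SC outcomes| = 3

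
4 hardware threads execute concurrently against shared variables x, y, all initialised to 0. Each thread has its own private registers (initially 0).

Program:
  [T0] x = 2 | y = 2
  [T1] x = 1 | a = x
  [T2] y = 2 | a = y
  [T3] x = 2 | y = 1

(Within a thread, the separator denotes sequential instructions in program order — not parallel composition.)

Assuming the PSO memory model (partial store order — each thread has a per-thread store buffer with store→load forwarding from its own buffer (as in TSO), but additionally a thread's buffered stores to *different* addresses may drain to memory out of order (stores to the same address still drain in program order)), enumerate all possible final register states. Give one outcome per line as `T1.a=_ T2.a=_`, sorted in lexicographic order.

outcome vector order: (T1.a,T2.a)
|PSO outcomes| = 4

T1.a=1 T2.a=1
T1.a=1 T2.a=2
T1.a=2 T2.a=1
T1.a=2 T2.a=2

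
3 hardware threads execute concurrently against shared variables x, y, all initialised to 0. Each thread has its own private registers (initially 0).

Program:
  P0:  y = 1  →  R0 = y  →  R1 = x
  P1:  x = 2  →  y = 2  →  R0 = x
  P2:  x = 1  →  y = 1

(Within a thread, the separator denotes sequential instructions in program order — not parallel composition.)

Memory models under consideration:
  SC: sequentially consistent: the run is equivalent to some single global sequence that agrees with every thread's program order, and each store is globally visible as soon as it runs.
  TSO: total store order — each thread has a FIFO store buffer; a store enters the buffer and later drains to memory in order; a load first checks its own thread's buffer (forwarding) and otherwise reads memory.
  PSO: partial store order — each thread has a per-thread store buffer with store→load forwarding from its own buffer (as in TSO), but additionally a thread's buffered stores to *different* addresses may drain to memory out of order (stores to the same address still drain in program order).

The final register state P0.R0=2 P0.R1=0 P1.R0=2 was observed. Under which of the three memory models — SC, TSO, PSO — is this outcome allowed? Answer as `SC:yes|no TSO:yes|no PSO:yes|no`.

outcome vector order: (P0.R0,P0.R1,P1.R0)
[SC] allowed = {1/0/1; 1/0/2; 1/1/1; 1/1/2; 1/2/1; 1/2/2; 2/1/1; 2/1/2; 2/2/1; 2/2/2}
[TSO] allowed = {1/0/1; 1/0/2; 1/1/1; 1/1/2; 1/2/1; 1/2/2; 2/1/1; 2/1/2; 2/2/1; 2/2/2}
[PSO] allowed = {1/0/1; 1/0/2; 1/1/1; 1/1/2; 1/2/1; 1/2/2; 2/0/1; 2/0/2; 2/1/1; 2/1/2; 2/2/1; 2/2/2}
target 2/0/2 ∈ {PSO}

SC:no TSO:no PSO:yes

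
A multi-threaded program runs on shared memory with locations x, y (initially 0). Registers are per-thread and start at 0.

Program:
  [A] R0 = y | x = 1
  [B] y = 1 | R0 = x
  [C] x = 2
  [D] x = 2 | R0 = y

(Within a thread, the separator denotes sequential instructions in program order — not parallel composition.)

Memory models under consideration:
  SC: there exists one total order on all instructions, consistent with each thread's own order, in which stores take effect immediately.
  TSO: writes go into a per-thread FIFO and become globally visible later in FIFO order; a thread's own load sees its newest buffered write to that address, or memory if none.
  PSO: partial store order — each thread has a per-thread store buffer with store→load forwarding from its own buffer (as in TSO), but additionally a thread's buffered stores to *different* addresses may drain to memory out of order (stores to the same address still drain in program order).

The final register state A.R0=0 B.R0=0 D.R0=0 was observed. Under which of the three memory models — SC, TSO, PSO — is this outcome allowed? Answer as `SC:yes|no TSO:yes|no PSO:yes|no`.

SC:no TSO:yes PSO:yes

outcome vector order: (A.R0,B.R0,D.R0)
under SC → <0 0 1>, <0 1 0>, <0 1 1>, <0 2 0>, <0 2 1>, <1 0 1>, <1 1 0>, <1 1 1>, <1 2 0>, <1 2 1>
under TSO → <0 0 0>, <0 0 1>, <0 1 0>, <0 1 1>, <0 2 0>, <0 2 1>, <1 0 0>, <1 0 1>, <1 1 0>, <1 1 1>, <1 2 0>, <1 2 1>
under PSO → <0 0 0>, <0 0 1>, <0 1 0>, <0 1 1>, <0 2 0>, <0 2 1>, <1 0 0>, <1 0 1>, <1 1 0>, <1 1 1>, <1 2 0>, <1 2 1>
target <0 0 0> ∈ {TSO,PSO}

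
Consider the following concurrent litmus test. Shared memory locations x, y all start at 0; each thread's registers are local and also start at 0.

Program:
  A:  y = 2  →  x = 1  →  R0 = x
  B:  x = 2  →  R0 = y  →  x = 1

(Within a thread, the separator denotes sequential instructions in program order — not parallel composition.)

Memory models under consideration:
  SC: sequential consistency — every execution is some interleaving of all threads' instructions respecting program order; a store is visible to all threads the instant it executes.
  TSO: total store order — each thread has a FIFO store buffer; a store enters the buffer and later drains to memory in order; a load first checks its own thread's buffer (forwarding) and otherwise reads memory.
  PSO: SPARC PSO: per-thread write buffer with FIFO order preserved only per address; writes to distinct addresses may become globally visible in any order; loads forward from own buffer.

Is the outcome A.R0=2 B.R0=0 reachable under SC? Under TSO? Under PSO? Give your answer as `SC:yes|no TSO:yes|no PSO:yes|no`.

SC:no TSO:yes PSO:yes

outcome vector order: (A.R0,B.R0)
under SC → 10 12 22
under TSO → 10 12 20 22
under PSO → 10 12 20 22
target 20 ∈ {TSO,PSO}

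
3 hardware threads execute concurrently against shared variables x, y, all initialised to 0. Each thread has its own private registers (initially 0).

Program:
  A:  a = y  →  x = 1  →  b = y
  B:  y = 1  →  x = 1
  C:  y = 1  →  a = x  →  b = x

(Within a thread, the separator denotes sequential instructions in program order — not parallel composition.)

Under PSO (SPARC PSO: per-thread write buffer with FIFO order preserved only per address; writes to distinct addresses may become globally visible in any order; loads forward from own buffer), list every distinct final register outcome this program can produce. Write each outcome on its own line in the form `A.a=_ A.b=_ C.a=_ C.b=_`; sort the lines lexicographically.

outcome vector order: (A.a,A.b,C.a,C.b)
|PSO outcomes| = 9

A.a=0 A.b=0 C.a=0 C.b=0
A.a=0 A.b=0 C.a=0 C.b=1
A.a=0 A.b=0 C.a=1 C.b=1
A.a=0 A.b=1 C.a=0 C.b=0
A.a=0 A.b=1 C.a=0 C.b=1
A.a=0 A.b=1 C.a=1 C.b=1
A.a=1 A.b=1 C.a=0 C.b=0
A.a=1 A.b=1 C.a=0 C.b=1
A.a=1 A.b=1 C.a=1 C.b=1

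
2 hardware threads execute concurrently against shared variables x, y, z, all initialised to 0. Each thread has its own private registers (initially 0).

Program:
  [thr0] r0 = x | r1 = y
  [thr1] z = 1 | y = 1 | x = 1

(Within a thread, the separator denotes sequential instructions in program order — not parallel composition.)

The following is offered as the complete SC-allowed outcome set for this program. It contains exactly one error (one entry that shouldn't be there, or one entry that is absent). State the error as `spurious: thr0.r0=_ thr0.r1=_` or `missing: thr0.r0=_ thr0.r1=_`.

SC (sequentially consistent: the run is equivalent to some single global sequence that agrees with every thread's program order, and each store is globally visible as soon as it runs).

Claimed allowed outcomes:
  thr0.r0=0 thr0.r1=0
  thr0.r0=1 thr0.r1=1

missing: thr0.r0=0 thr0.r1=1

outcome vector order: (thr0.r0,thr0.r1)
under SC → 0/0 0/1 1/1
SC∖claimed = {0/1}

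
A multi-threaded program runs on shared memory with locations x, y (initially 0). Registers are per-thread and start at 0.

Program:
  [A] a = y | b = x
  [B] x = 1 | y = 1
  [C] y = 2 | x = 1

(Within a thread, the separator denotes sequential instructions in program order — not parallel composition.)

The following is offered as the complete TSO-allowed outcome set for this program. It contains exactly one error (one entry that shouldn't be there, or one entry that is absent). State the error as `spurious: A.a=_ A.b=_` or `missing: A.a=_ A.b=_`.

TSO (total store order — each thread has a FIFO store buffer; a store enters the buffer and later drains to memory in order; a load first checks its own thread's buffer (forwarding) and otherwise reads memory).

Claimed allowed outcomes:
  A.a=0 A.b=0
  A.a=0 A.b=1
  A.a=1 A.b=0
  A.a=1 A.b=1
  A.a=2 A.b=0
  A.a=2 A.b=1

spurious: A.a=1 A.b=0

outcome vector order: (A.a,A.b)
under TSO → <0 0>; <0 1>; <1 1>; <2 0>; <2 1>
claimed∖TSO = {<1 0>}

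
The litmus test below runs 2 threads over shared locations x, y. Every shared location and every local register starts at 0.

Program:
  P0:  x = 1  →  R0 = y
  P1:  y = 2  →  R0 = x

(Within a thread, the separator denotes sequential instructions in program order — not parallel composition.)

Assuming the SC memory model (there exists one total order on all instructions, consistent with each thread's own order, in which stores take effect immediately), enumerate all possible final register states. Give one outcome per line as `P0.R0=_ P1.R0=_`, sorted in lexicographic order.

outcome vector order: (P0.R0,P1.R0)
|SC outcomes| = 3

P0.R0=0 P1.R0=1
P0.R0=2 P1.R0=0
P0.R0=2 P1.R0=1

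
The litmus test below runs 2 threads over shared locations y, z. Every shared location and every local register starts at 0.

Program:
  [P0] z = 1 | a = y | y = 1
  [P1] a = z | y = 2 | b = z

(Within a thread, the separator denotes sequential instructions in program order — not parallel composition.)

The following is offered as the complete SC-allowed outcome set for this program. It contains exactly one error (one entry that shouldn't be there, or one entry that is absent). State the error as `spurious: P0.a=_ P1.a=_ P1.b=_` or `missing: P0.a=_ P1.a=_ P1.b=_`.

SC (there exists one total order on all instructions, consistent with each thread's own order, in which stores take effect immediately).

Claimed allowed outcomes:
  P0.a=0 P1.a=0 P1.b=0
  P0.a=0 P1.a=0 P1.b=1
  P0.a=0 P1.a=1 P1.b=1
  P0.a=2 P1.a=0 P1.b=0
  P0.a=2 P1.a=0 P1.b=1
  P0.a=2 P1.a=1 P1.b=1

spurious: P0.a=0 P1.a=0 P1.b=0

outcome vector order: (P0.a,P1.a,P1.b)
[SC] allowed = {(0,0,1); (0,1,1); (2,0,0); (2,0,1); (2,1,1)}
claimed∖SC = {(0,0,0)}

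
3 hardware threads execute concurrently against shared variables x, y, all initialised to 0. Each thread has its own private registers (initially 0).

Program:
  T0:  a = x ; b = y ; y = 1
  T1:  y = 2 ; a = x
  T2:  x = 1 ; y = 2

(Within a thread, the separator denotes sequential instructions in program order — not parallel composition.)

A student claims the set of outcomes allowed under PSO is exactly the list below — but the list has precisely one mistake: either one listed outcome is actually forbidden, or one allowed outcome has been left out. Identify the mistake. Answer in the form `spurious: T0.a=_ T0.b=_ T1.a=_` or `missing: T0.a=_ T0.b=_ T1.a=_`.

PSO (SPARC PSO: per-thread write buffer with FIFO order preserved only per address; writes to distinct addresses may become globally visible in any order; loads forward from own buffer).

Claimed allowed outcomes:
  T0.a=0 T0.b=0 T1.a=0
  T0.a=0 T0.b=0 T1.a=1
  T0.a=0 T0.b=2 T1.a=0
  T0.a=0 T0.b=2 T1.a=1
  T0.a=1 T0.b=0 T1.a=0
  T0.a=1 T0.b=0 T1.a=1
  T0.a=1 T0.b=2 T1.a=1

missing: T0.a=1 T0.b=2 T1.a=0

outcome vector order: (T0.a,T0.b,T1.a)
under PSO → 000 001 020 021 100 101 120 121
PSO∖claimed = {120}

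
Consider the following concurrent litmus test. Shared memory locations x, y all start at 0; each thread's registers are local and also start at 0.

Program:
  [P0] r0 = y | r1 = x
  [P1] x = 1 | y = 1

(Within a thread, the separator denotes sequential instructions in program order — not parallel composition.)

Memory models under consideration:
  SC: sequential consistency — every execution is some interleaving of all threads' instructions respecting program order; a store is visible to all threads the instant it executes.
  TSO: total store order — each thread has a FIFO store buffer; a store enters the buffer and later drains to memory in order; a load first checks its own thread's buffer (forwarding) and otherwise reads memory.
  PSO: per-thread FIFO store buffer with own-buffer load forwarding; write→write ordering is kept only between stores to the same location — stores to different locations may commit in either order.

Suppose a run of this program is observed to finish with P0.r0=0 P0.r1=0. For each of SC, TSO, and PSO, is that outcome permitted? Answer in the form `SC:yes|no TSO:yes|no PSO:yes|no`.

outcome vector order: (P0.r0,P0.r1)
SC (3): 00 01 11
TSO (3): 00 01 11
PSO (4): 00 01 10 11
target 00 ∈ {SC,TSO,PSO}

SC:yes TSO:yes PSO:yes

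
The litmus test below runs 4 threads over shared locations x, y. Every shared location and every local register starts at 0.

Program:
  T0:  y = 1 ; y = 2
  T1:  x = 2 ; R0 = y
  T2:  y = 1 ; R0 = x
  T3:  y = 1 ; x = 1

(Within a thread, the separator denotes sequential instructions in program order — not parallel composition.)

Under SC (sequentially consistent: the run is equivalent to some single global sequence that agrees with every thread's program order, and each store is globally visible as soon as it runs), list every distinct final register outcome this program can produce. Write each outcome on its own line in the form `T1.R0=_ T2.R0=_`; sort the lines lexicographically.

T1.R0=0 T2.R0=1
T1.R0=0 T2.R0=2
T1.R0=1 T2.R0=0
T1.R0=1 T2.R0=1
T1.R0=1 T2.R0=2
T1.R0=2 T2.R0=0
T1.R0=2 T2.R0=1
T1.R0=2 T2.R0=2

outcome vector order: (T1.R0,T2.R0)
|SC outcomes| = 8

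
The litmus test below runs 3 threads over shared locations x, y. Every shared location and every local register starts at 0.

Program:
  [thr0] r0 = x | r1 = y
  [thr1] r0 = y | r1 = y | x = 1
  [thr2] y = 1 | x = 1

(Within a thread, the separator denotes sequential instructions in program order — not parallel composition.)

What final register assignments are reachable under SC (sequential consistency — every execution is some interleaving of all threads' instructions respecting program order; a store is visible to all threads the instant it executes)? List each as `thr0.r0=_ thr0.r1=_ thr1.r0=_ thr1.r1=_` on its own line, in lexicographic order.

outcome vector order: (thr0.r0,thr0.r1,thr1.r0,thr1.r1)
|SC outcomes| = 10

thr0.r0=0 thr0.r1=0 thr1.r0=0 thr1.r1=0
thr0.r0=0 thr0.r1=0 thr1.r0=0 thr1.r1=1
thr0.r0=0 thr0.r1=0 thr1.r0=1 thr1.r1=1
thr0.r0=0 thr0.r1=1 thr1.r0=0 thr1.r1=0
thr0.r0=0 thr0.r1=1 thr1.r0=0 thr1.r1=1
thr0.r0=0 thr0.r1=1 thr1.r0=1 thr1.r1=1
thr0.r0=1 thr0.r1=0 thr1.r0=0 thr1.r1=0
thr0.r0=1 thr0.r1=1 thr1.r0=0 thr1.r1=0
thr0.r0=1 thr0.r1=1 thr1.r0=0 thr1.r1=1
thr0.r0=1 thr0.r1=1 thr1.r0=1 thr1.r1=1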